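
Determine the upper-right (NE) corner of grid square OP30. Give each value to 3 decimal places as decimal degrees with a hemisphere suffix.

Field O=14, P=15: +14·20° lon, +15·10° lat → SW at lon 100°, lat 60°.
Square 3, 0: +3·2° lon, +0·1° lat → SW at lon 106°, lat 60°.
Cell spans 2° lon × 1° lat. NE corner is SW corner plus one full cell.
latitude 61.000° N, longitude 108.000° E.

61.000° N, 108.000° E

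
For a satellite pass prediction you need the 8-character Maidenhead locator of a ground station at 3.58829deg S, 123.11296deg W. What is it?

CI86kj68

Add 180° to longitude and 90° to latitude: 56.88704, 86.41171.
Field: lon ⌊56.88704/20⌋ = 2 → C; lat ⌊86.41171/10⌋ = 8 → I.
Square: lon ⌊16.88704/2⌋ = 8; lat ⌊6.41171/1⌋ = 6.
Subsquare: lon ⌊0.88704/0.0833333⌋ = 10 → k; lat ⌊0.41171/0.0416667⌋ = 9 → j.
Extended square: lon ⌊0.05371/0.00833333⌋ = 6; lat ⌊0.03671/0.00416667⌋ = 8.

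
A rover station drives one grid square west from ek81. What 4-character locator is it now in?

EK71

Longitude square 8; −1 → 7.
The latitude characters are unchanged.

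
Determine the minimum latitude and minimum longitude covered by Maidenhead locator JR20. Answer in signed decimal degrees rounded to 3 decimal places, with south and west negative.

80.000, 4.000

Field J=9, R=17: +9·20° lon, +17·10° lat → SW at lon 0°, lat 80°.
Square 2, 0: +2·2° lon, +0·1° lat → SW at lon 4°, lat 80°.
latitude 80.000, longitude 4.000.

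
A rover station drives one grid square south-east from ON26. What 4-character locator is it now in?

Longitude square 2; +1 → 3.
Latitude square 6; −1 → 5.

ON35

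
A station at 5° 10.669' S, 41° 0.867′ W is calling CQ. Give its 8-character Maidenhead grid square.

GI94lt87

Add 180° to longitude and 90° to latitude: 138.98555, 84.82218.
Field (20°×10°, letters A–R): 138.98555/20 → 6 → G, 84.82218/10 → 8 → I; chars GI.
Square (2°×1°, digits 0–9): 18.98555/2 → 9, 4.82218/1 → 4; chars 94.
Subsquare (5′×2.5′, letters a–x): 0.98555/0.0833333 → 11 → l, 0.82218/0.0416667 → 19 → t; chars lt.
Extended square (30″×15″, digits 0–9): 0.06888/0.00833333 → 8, 0.03052/0.00416667 → 7; chars 87.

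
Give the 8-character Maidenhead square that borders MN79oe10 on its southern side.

Latitude extended square 0; −1 → -1, wraps to 9, carry into subsquare.
Latitude subsquare e = 4; −1 → 3 = d.
The longitude characters are unchanged.

MN79od19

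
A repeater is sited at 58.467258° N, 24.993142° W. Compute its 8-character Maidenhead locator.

HO78ml02

Add 180° to longitude and 90° to latitude: 155.00686, 148.46726.
Field: lon ⌊155.00686/20⌋ = 7 → H; lat ⌊148.46726/10⌋ = 14 → O.
Square: lon ⌊15.00686/2⌋ = 7; lat ⌊8.46726/1⌋ = 8.
Subsquare: lon ⌊1.00686/0.0833333⌋ = 12 → m; lat ⌊0.46726/0.0416667⌋ = 11 → l.
Extended square: lon ⌊0.00686/0.00833333⌋ = 0; lat ⌊0.00892/0.00416667⌋ = 2.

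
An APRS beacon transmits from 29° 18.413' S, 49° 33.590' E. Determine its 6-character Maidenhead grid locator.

Add 180° to longitude and 90° to latitude: 229.5598, 60.6931.
Field: lon ⌊229.5598/20⌋ = 11 → L; lat ⌊60.6931/10⌋ = 6 → G.
Square: lon ⌊9.5598/2⌋ = 4; lat ⌊0.6931/1⌋ = 0.
Subsquare: lon ⌊1.5598/0.0833333⌋ = 18 → s; lat ⌊0.6931/0.0416667⌋ = 16 → q.

LG40sq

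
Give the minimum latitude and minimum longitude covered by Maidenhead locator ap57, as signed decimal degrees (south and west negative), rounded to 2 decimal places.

67.00, -170.00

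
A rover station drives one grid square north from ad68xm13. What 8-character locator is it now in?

AD68xm14

Latitude extended square 3; +1 → 4.
The longitude characters are unchanged.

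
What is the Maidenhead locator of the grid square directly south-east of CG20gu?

CG20ht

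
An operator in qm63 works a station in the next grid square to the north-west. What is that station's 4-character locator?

Longitude square 6; −1 → 5.
Latitude square 3; +1 → 4.

QM54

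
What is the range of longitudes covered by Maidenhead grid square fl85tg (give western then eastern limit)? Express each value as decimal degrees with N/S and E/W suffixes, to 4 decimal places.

62.4167° W, 62.3333° W

Field F=5, L=11: +5·20° lon, +11·10° lat → SW at lon -80°, lat 20°.
Square 8, 5: +8·2° lon, +5·1° lat → SW at lon -64°, lat 25°.
Subsquare t=19, g=6: +19·0.0833333° lon, +6·0.0416667° lat → SW at lon -62.4167°, lat 25.25°.
Cell spans 0.0833333° lon × 0.0416667° lat.
west 62.4167° W, east 62.3333° W.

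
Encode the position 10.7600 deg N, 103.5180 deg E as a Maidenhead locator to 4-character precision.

Add 180° to longitude and 90° to latitude: 283.52, 100.76.
Field: lon ⌊283.52/20⌋ = 14 → O; lat ⌊100.76/10⌋ = 10 → K.
Square: lon ⌊3.52/2⌋ = 1; lat ⌊0.76/1⌋ = 0.

OK10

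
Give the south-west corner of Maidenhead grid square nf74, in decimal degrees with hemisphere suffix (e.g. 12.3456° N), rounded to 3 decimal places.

36.000° S, 94.000° E

Field N=13, F=5: +13·20° lon, +5·10° lat → SW at lon 80°, lat -40°.
Square 7, 4: +7·2° lon, +4·1° lat → SW at lon 94°, lat -36°.
latitude 36.000° S, longitude 94.000° E.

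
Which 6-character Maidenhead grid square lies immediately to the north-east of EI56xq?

Longitude subsquare x = 23; +1 → 24, wraps to 0 = a, carry into square.
Longitude square 5; +1 → 6.
Latitude subsquare q = 16; +1 → 17 = r.

EI66ar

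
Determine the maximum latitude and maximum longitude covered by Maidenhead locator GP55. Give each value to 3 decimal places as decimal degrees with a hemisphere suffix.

66.000° N, 48.000° W

Field G=6, P=15: +6·20° lon, +15·10° lat → SW at lon -60°, lat 60°.
Square 5, 5: +5·2° lon, +5·1° lat → SW at lon -50°, lat 65°.
Cell spans 2° lon × 1° lat. NE corner is SW corner plus one full cell.
latitude 66.000° N, longitude 48.000° W.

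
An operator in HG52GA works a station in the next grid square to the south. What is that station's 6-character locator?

Latitude subsquare a = 0; −1 → -1, wraps to 23 = x, carry into square.
Latitude square 2; −1 → 1.
The longitude characters are unchanged.

HG51gx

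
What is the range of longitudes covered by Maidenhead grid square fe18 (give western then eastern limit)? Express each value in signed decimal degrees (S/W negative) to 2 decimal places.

-78.00, -76.00

Field F=5, E=4: +5·20° lon, +4·10° lat → SW at lon -80°, lat -50°.
Square 1, 8: +1·2° lon, +8·1° lat → SW at lon -78°, lat -42°.
Cell spans 2° lon × 1° lat.
west -78.00, east -76.00.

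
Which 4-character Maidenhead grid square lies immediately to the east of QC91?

RC01

Longitude square 9; +1 → 10, wraps to 0, carry into field.
Longitude field Q = 16; +1 → 17 = R.
The latitude characters are unchanged.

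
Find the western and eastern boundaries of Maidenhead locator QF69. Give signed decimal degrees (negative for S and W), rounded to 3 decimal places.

Field Q=16, F=5: +16·20° lon, +5·10° lat → SW at lon 140°, lat -40°.
Square 6, 9: +6·2° lon, +9·1° lat → SW at lon 152°, lat -31°.
Cell spans 2° lon × 1° lat.
west 152.000, east 154.000.

152.000, 154.000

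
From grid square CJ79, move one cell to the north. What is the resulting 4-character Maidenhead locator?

Latitude square 9; +1 → 10, wraps to 0, carry into field.
Latitude field J = 9; +1 → 10 = K.
The longitude characters are unchanged.

CK70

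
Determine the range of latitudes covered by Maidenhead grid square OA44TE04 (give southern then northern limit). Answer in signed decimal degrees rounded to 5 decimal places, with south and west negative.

Field O=14, A=0: +14·20° lon, +0·10° lat → SW at lon 100°, lat -90°.
Square 4, 4: +4·2° lon, +4·1° lat → SW at lon 108°, lat -86°.
Subsquare t=19, e=4: +19·0.0833333° lon, +4·0.0416667° lat → SW at lon 109.583°, lat -85.8333°.
Extended square 0, 4: +0·0.00833333° lon, +4·0.00416667° lat → SW at lon 109.583°, lat -85.8167°.
Cell spans 0.00833333° lon × 0.00416667° lat.
south -85.81667, north -85.81250.

-85.81667, -85.81250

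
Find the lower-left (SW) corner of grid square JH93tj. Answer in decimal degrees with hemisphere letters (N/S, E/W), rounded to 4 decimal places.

16.6250° S, 19.5833° E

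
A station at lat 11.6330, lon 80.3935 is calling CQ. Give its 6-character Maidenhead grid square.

NK01ep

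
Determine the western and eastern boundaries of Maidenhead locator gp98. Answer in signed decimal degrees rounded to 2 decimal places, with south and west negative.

-42.00, -40.00

Field G=6, P=15: +6·20° lon, +15·10° lat → SW at lon -60°, lat 60°.
Square 9, 8: +9·2° lon, +8·1° lat → SW at lon -42°, lat 68°.
Cell spans 2° lon × 1° lat.
west -42.00, east -40.00.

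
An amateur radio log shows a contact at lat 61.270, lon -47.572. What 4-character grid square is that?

Offset from 180°W / 90°S: lon 132.43°, lat 151.27°.
Field (20°×10°, letters A–R): lon ⌊132.43/20⌋ = 6 → G; lat ⌊151.27/10⌋ = 15 → P.
Square (2°×1°, digits 0–9): lon ⌊12.43/2⌋ = 6; lat ⌊1.27/1⌋ = 1.

GP61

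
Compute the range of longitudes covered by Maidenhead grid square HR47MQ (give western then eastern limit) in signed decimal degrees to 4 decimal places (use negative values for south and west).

-31.0000, -30.9167

Field H=7, R=17: +7·20° lon, +17·10° lat → SW at lon -40°, lat 80°.
Square 4, 7: +4·2° lon, +7·1° lat → SW at lon -32°, lat 87°.
Subsquare m=12, q=16: +12·0.0833333° lon, +16·0.0416667° lat → SW at lon -31°, lat 87.6667°.
Cell spans 0.0833333° lon × 0.0416667° lat.
west -31.0000, east -30.9167.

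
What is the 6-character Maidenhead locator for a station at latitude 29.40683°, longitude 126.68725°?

PL39ij

Add 180° to longitude and 90° to latitude: 306.6873, 119.4068.
Field: 306.6873/20 → 15 → P, 119.4068/10 → 11 → L; chars PL.
Square: 6.6873/2 → 3, 9.4068/1 → 9; chars 39.
Subsquare: 0.6873/0.0833333 → 8 → i, 0.4068/0.0416667 → 9 → j; chars ij.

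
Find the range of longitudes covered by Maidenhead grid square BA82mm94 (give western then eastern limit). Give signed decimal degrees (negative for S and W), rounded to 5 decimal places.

-142.92500, -142.91667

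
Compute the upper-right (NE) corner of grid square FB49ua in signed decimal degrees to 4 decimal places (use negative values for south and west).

-70.9583, -70.2500

Field F=5, B=1: +5·20° lon, +1·10° lat → SW at lon -80°, lat -80°.
Square 4, 9: +4·2° lon, +9·1° lat → SW at lon -72°, lat -71°.
Subsquare u=20, a=0: +20·0.0833333° lon, +0·0.0416667° lat → SW at lon -70.3333°, lat -71°.
Cell spans 0.0833333° lon × 0.0416667° lat. NE corner is SW corner plus one full cell.
latitude -70.9583, longitude -70.2500.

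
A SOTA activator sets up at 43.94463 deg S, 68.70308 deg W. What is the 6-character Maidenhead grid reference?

Offset from 180°W / 90°S: lon 111.2969°, lat 46.0554°.
Field (20°×10°, letters A–R): lon ⌊111.2969/20⌋ = 5 → F; lat ⌊46.0554/10⌋ = 4 → E.
Square (2°×1°, digits 0–9): lon ⌊11.2969/2⌋ = 5; lat ⌊6.0554/1⌋ = 6.
Subsquare (5′×2.5′, letters a–x): lon ⌊1.2969/0.0833333⌋ = 15 → p; lat ⌊0.0554/0.0416667⌋ = 1 → b.

FE56pb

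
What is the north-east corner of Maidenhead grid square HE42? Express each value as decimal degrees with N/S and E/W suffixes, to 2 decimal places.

47.00° S, 30.00° W

Field H=7, E=4: +7·20° lon, +4·10° lat → SW at lon -40°, lat -50°.
Square 4, 2: +4·2° lon, +2·1° lat → SW at lon -32°, lat -48°.
Cell spans 2° lon × 1° lat. NE corner is SW corner plus one full cell.
latitude 47.00° S, longitude 30.00° W.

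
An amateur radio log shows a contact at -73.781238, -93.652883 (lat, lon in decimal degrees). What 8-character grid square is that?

EB36ef12

Add 180° to longitude and 90° to latitude: 86.34712, 16.21876.
Field (20°×10°, letters A–R): lon ⌊86.34712/20⌋ = 4 → E; lat ⌊16.21876/10⌋ = 1 → B.
Square (2°×1°, digits 0–9): lon ⌊6.34712/2⌋ = 3; lat ⌊6.21876/1⌋ = 6.
Subsquare (5′×2.5′, letters a–x): lon ⌊0.34712/0.0833333⌋ = 4 → e; lat ⌊0.21876/0.0416667⌋ = 5 → f.
Extended square (30″×15″, digits 0–9): lon ⌊0.01378/0.00833333⌋ = 1; lat ⌊0.01043/0.00416667⌋ = 2.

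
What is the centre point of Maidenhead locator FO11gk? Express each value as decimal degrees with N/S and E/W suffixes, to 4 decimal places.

Field F=5, O=14: +5·20° lon, +14·10° lat → SW at lon -80°, lat 50°.
Square 1, 1: +1·2° lon, +1·1° lat → SW at lon -78°, lat 51°.
Subsquare g=6, k=10: +6·0.0833333° lon, +10·0.0416667° lat → SW at lon -77.5°, lat 51.4167°.
Cell spans 0.0833333° lon × 0.0416667° lat. Centre is SW corner plus half of each.
latitude 51.4375° N, longitude 77.4583° W.

51.4375° N, 77.4583° W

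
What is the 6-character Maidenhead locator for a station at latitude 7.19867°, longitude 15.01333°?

JJ77me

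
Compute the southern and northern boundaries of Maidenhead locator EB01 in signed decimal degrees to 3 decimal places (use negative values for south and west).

Field E=4, B=1: +4·20° lon, +1·10° lat → SW at lon -100°, lat -80°.
Square 0, 1: +0·2° lon, +1·1° lat → SW at lon -100°, lat -79°.
Cell spans 2° lon × 1° lat.
south -79.000, north -78.000.

-79.000, -78.000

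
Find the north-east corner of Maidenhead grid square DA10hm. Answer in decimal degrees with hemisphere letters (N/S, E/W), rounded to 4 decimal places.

Field D=3, A=0: +3·20° lon, +0·10° lat → SW at lon -120°, lat -90°.
Square 1, 0: +1·2° lon, +0·1° lat → SW at lon -118°, lat -90°.
Subsquare h=7, m=12: +7·0.0833333° lon, +12·0.0416667° lat → SW at lon -117.417°, lat -89.5°.
Cell spans 0.0833333° lon × 0.0416667° lat. NE corner is SW corner plus one full cell.
latitude 89.4583° S, longitude 117.3333° W.

89.4583° S, 117.3333° W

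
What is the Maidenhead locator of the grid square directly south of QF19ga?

Latitude subsquare a = 0; −1 → -1, wraps to 23 = x, carry into square.
Latitude square 9; −1 → 8.
The longitude characters are unchanged.

QF18gx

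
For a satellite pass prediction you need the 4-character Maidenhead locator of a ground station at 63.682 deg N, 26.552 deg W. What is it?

HP63

Shift to the Maidenhead origin (180°W, 90°S): lon 153.45, lat 153.68.
Field (20°×10°, letters A–R): lon ⌊153.45/20⌋ = 7 → H; lat ⌊153.68/10⌋ = 15 → P.
Square (2°×1°, digits 0–9): lon ⌊13.45/2⌋ = 6; lat ⌊3.68/1⌋ = 3.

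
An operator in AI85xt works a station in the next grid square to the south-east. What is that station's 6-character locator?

AI95as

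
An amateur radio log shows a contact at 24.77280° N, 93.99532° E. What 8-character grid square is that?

Shift to the Maidenhead origin (180°W, 90°S): lon 273.99532, lat 114.77280.
Field: 273.99532/20 → 13 → N, 114.77280/10 → 11 → L; chars NL.
Square: 13.99532/2 → 6, 4.77280/1 → 4; chars 64.
Subsquare: 1.99532/0.0833333 → 23 → x, 0.77280/0.0416667 → 18 → s; chars xs.
Extended square: 0.07865/0.00833333 → 9, 0.02280/0.00416667 → 5; chars 95.

NL64xs95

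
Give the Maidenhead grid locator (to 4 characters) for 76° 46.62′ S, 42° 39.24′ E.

LB13

Shift to the Maidenhead origin (180°W, 90°S): lon 222.65, lat 13.22.
Field (20°×10°, letters A–R): lon ⌊222.65/20⌋ = 11 → L; lat ⌊13.22/10⌋ = 1 → B.
Square (2°×1°, digits 0–9): lon ⌊2.65/2⌋ = 1; lat ⌊3.22/1⌋ = 3.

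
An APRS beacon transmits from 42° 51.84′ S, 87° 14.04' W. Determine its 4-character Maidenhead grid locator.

Offset from 180°W / 90°S: lon 92.77°, lat 47.14°.
Field: lon ⌊92.77/20⌋ = 4 → E; lat ⌊47.14/10⌋ = 4 → E.
Square: lon ⌊12.77/2⌋ = 6; lat ⌊7.14/1⌋ = 7.

EE67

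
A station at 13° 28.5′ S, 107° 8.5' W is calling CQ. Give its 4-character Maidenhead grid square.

DH66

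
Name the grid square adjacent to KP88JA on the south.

Latitude subsquare a = 0; −1 → -1, wraps to 23 = x, carry into square.
Latitude square 8; −1 → 7.
The longitude characters are unchanged.

KP87jx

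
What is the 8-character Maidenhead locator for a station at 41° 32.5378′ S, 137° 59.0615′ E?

PE88xk89

Shift to the Maidenhead origin (180°W, 90°S): lon 317.98436, lat 48.45770.
Field: lon ⌊317.98436/20⌋ = 15 → P; lat ⌊48.45770/10⌋ = 4 → E.
Square: lon ⌊17.98436/2⌋ = 8; lat ⌊8.45770/1⌋ = 8.
Subsquare: lon ⌊1.98436/0.0833333⌋ = 23 → x; lat ⌊0.45770/0.0416667⌋ = 10 → k.
Extended square: lon ⌊0.06769/0.00833333⌋ = 8; lat ⌊0.04104/0.00416667⌋ = 9.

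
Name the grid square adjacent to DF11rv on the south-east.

DF11su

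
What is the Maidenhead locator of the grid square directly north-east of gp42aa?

GP42bb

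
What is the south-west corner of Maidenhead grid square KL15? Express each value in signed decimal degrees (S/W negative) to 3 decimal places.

Field K=10, L=11: +10·20° lon, +11·10° lat → SW at lon 20°, lat 20°.
Square 1, 5: +1·2° lon, +5·1° lat → SW at lon 22°, lat 25°.
latitude 25.000, longitude 22.000.

25.000, 22.000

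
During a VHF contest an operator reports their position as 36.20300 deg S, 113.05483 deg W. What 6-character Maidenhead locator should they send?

Offset from 180°W / 90°S: lon 66.9452°, lat 53.7970°.
Field: lon ⌊66.9452/20⌋ = 3 → D; lat ⌊53.7970/10⌋ = 5 → F.
Square: lon ⌊6.9452/2⌋ = 3; lat ⌊3.7970/1⌋ = 3.
Subsquare: lon ⌊0.9452/0.0833333⌋ = 11 → l; lat ⌊0.7970/0.0416667⌋ = 19 → t.

DF33lt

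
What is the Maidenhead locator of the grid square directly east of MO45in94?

MO45jn04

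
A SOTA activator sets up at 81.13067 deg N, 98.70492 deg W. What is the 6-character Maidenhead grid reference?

ER01pd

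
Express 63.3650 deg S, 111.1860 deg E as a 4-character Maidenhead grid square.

Shift to the Maidenhead origin (180°W, 90°S): lon 291.19, lat 26.63.
Field (20°×10°, letters A–R): lon ⌊291.19/20⌋ = 14 → O; lat ⌊26.63/10⌋ = 2 → C.
Square (2°×1°, digits 0–9): lon ⌊11.19/2⌋ = 5; lat ⌊6.63/1⌋ = 6.

OC56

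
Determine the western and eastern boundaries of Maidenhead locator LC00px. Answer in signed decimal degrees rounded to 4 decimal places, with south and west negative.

Field L=11, C=2: +11·20° lon, +2·10° lat → SW at lon 40°, lat -70°.
Square 0, 0: +0·2° lon, +0·1° lat → SW at lon 40°, lat -70°.
Subsquare p=15, x=23: +15·0.0833333° lon, +23·0.0416667° lat → SW at lon 41.25°, lat -69.0417°.
Cell spans 0.0833333° lon × 0.0416667° lat.
west 41.2500, east 41.3333.

41.2500, 41.3333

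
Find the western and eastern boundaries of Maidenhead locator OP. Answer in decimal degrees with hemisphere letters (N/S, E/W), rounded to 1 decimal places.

100.0° E, 120.0° E

Field O=14, P=15: +14·20° lon, +15·10° lat → SW at lon 100°, lat 60°.
Cell spans 20° lon × 10° lat.
west 100.0° E, east 120.0° E.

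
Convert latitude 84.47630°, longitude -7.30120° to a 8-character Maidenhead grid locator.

Shift to the Maidenhead origin (180°W, 90°S): lon 172.69880, lat 174.47630.
Field: 172.69880/20 → 8 → I, 174.47630/10 → 17 → R; chars IR.
Square: 12.69880/2 → 6, 4.47630/1 → 4; chars 64.
Subsquare: 0.69880/0.0833333 → 8 → i, 0.47630/0.0416667 → 11 → l; chars il.
Extended square: 0.03213/0.00833333 → 3, 0.01797/0.00416667 → 4; chars 34.

IR64il34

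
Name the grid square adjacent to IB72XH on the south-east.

IB82ag

Longitude subsquare x = 23; +1 → 24, wraps to 0 = a, carry into square.
Longitude square 7; +1 → 8.
Latitude subsquare h = 7; −1 → 6 = g.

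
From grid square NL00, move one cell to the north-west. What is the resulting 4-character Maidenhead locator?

ML91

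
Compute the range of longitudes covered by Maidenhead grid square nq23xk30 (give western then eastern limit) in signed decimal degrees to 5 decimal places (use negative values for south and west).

Field N=13, Q=16: +13·20° lon, +16·10° lat → SW at lon 80°, lat 70°.
Square 2, 3: +2·2° lon, +3·1° lat → SW at lon 84°, lat 73°.
Subsquare x=23, k=10: +23·0.0833333° lon, +10·0.0416667° lat → SW at lon 85.9167°, lat 73.4167°.
Extended square 3, 0: +3·0.00833333° lon, +0·0.00416667° lat → SW at lon 85.9417°, lat 73.4167°.
Cell spans 0.00833333° lon × 0.00416667° lat.
west 85.94167, east 85.95000.

85.94167, 85.95000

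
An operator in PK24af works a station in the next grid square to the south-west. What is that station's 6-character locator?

Longitude subsquare a = 0; −1 → -1, wraps to 23 = x, carry into square.
Longitude square 2; −1 → 1.
Latitude subsquare f = 5; −1 → 4 = e.

PK14xe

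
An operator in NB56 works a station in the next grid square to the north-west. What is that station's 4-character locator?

NB47

Longitude square 5; −1 → 4.
Latitude square 6; +1 → 7.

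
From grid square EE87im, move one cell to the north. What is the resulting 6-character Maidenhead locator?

Latitude subsquare m = 12; +1 → 13 = n.
The longitude characters are unchanged.

EE87in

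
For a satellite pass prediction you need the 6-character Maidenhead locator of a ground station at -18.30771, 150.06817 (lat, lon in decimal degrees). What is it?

Add 180° to longitude and 90° to latitude: 330.0682, 71.6923.
Field: 330.0682/20 → 16 → Q, 71.6923/10 → 7 → H; chars QH.
Square: 10.0682/2 → 5, 1.6923/1 → 1; chars 51.
Subsquare: 0.0682/0.0833333 → 0 → a, 0.6923/0.0416667 → 16 → q; chars aq.

QH51aq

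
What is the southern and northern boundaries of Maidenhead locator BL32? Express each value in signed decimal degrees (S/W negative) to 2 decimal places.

22.00, 23.00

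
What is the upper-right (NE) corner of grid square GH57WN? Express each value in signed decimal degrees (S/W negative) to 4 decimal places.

-12.4167, -48.0833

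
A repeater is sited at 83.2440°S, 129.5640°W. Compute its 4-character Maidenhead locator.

CA56

Shift to the Maidenhead origin (180°W, 90°S): lon 50.44, lat 6.76.
Field: lon ⌊50.44/20⌋ = 2 → C; lat ⌊6.76/10⌋ = 0 → A.
Square: lon ⌊10.44/2⌋ = 5; lat ⌊6.76/1⌋ = 6.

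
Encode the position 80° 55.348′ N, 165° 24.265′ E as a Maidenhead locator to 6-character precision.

RR20qw

Shift to the Maidenhead origin (180°W, 90°S): lon 345.4044, lat 170.9225.
Field (20°×10°, letters A–R): lon ⌊345.4044/20⌋ = 17 → R; lat ⌊170.9225/10⌋ = 17 → R.
Square (2°×1°, digits 0–9): lon ⌊5.4044/2⌋ = 2; lat ⌊0.9225/1⌋ = 0.
Subsquare (5′×2.5′, letters a–x): lon ⌊1.4044/0.0833333⌋ = 16 → q; lat ⌊0.9225/0.0416667⌋ = 22 → w.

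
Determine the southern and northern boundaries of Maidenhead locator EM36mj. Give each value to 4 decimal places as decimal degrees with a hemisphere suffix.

36.3750° N, 36.4167° N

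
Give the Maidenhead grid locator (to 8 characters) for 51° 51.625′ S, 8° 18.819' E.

JD48dd73

Add 180° to longitude and 90° to latitude: 188.31365, 38.13958.
Field: lon ⌊188.31365/20⌋ = 9 → J; lat ⌊38.13958/10⌋ = 3 → D.
Square: lon ⌊8.31365/2⌋ = 4; lat ⌊8.13958/1⌋ = 8.
Subsquare: lon ⌊0.31365/0.0833333⌋ = 3 → d; lat ⌊0.13958/0.0416667⌋ = 3 → d.
Extended square: lon ⌊0.06365/0.00833333⌋ = 7; lat ⌊0.01458/0.00416667⌋ = 3.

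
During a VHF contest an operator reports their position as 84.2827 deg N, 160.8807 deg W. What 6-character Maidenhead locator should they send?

Add 180° to longitude and 90° to latitude: 19.1193, 174.2827.
Field: lon ⌊19.1193/20⌋ = 0 → A; lat ⌊174.2827/10⌋ = 17 → R.
Square: lon ⌊19.1193/2⌋ = 9; lat ⌊4.2827/1⌋ = 4.
Subsquare: lon ⌊1.1193/0.0833333⌋ = 13 → n; lat ⌊0.2827/0.0416667⌋ = 6 → g.

AR94ng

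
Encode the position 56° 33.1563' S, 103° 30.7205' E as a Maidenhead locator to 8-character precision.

OD13sk17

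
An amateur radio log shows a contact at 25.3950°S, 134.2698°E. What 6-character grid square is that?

PG74do

Shift to the Maidenhead origin (180°W, 90°S): lon 314.2698, lat 64.6050.
Field: lon ⌊314.2698/20⌋ = 15 → P; lat ⌊64.6050/10⌋ = 6 → G.
Square: lon ⌊14.2698/2⌋ = 7; lat ⌊4.6050/1⌋ = 4.
Subsquare: lon ⌊0.2698/0.0833333⌋ = 3 → d; lat ⌊0.6050/0.0416667⌋ = 14 → o.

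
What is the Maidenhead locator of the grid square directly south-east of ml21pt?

ML21qs

Longitude subsquare p = 15; +1 → 16 = q.
Latitude subsquare t = 19; −1 → 18 = s.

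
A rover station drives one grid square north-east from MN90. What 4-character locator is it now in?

Longitude square 9; +1 → 10, wraps to 0, carry into field.
Longitude field M = 12; +1 → 13 = N.
Latitude square 0; +1 → 1.

NN01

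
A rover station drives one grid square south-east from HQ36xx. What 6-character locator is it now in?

HQ46aw

Longitude subsquare x = 23; +1 → 24, wraps to 0 = a, carry into square.
Longitude square 3; +1 → 4.
Latitude subsquare x = 23; −1 → 22 = w.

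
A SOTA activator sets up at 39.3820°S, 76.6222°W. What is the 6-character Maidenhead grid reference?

Offset from 180°W / 90°S: lon 103.3778°, lat 50.6180°.
Field: 103.3778/20 → 5 → F, 50.6180/10 → 5 → F; chars FF.
Square: 3.3778/2 → 1, 0.6180/1 → 0; chars 10.
Subsquare: 1.3778/0.0833333 → 16 → q, 0.6180/0.0416667 → 14 → o; chars qo.

FF10qo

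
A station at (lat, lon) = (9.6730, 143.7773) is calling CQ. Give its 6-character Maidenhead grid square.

QJ19vq

Add 180° to longitude and 90° to latitude: 323.7773, 99.6730.
Field: lon ⌊323.7773/20⌋ = 16 → Q; lat ⌊99.6730/10⌋ = 9 → J.
Square: lon ⌊3.7773/2⌋ = 1; lat ⌊9.6730/1⌋ = 9.
Subsquare: lon ⌊1.7773/0.0833333⌋ = 21 → v; lat ⌊0.6730/0.0416667⌋ = 16 → q.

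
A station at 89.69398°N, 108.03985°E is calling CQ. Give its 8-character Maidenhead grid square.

OR49aq46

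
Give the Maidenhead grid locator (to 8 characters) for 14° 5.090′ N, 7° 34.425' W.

IK64fc10

Add 180° to longitude and 90° to latitude: 172.42625, 104.08483.
Field: 172.42625/20 → 8 → I, 104.08483/10 → 10 → K; chars IK.
Square: 12.42625/2 → 6, 4.08483/1 → 4; chars 64.
Subsquare: 0.42625/0.0833333 → 5 → f, 0.08483/0.0416667 → 2 → c; chars fc.
Extended square: 0.00958/0.00833333 → 1, 0.00150/0.00416667 → 0; chars 10.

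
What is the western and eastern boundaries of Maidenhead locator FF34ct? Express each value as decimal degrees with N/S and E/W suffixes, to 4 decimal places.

73.8333° W, 73.7500° W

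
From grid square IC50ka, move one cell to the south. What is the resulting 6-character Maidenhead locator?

IB59kx

Latitude subsquare a = 0; −1 → -1, wraps to 23 = x, carry into square.
Latitude square 0; −1 → -1, wraps to 9, carry into field.
Latitude field C = 2; −1 → 1 = B.
The longitude characters are unchanged.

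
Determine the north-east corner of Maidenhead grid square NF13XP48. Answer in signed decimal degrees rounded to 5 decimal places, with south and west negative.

Field N=13, F=5: +13·20° lon, +5·10° lat → SW at lon 80°, lat -40°.
Square 1, 3: +1·2° lon, +3·1° lat → SW at lon 82°, lat -37°.
Subsquare x=23, p=15: +23·0.0833333° lon, +15·0.0416667° lat → SW at lon 83.9167°, lat -36.375°.
Extended square 4, 8: +4·0.00833333° lon, +8·0.00416667° lat → SW at lon 83.95°, lat -36.3417°.
Cell spans 0.00833333° lon × 0.00416667° lat. NE corner is SW corner plus one full cell.
latitude -36.33750, longitude 83.95833.

-36.33750, 83.95833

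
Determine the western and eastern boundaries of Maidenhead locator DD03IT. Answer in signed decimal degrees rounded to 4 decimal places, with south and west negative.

Field D=3, D=3: +3·20° lon, +3·10° lat → SW at lon -120°, lat -60°.
Square 0, 3: +0·2° lon, +3·1° lat → SW at lon -120°, lat -57°.
Subsquare i=8, t=19: +8·0.0833333° lon, +19·0.0416667° lat → SW at lon -119.333°, lat -56.2083°.
Cell spans 0.0833333° lon × 0.0416667° lat.
west -119.3333, east -119.2500.

-119.3333, -119.2500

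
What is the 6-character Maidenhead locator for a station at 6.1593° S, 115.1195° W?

DI23ku

Shift to the Maidenhead origin (180°W, 90°S): lon 64.8805, lat 83.8407.
Field (20°×10°, letters A–R): lon ⌊64.8805/20⌋ = 3 → D; lat ⌊83.8407/10⌋ = 8 → I.
Square (2°×1°, digits 0–9): lon ⌊4.8805/2⌋ = 2; lat ⌊3.8407/1⌋ = 3.
Subsquare (5′×2.5′, letters a–x): lon ⌊0.8805/0.0833333⌋ = 10 → k; lat ⌊0.8407/0.0416667⌋ = 20 → u.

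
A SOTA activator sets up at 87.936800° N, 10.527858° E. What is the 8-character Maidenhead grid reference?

JR57gw34

Offset from 180°W / 90°S: lon 190.52786°, lat 177.93680°.
Field (20°×10°, letters A–R): lon ⌊190.52786/20⌋ = 9 → J; lat ⌊177.93680/10⌋ = 17 → R.
Square (2°×1°, digits 0–9): lon ⌊10.52786/2⌋ = 5; lat ⌊7.93680/1⌋ = 7.
Subsquare (5′×2.5′, letters a–x): lon ⌊0.52786/0.0833333⌋ = 6 → g; lat ⌊0.93680/0.0416667⌋ = 22 → w.
Extended square (30″×15″, digits 0–9): lon ⌊0.02786/0.00833333⌋ = 3; lat ⌊0.02013/0.00416667⌋ = 4.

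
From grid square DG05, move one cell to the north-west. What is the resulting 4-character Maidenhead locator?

CG96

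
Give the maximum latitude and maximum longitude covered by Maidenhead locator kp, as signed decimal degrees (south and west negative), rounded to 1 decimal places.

70.0, 40.0

Field K=10, P=15: +10·20° lon, +15·10° lat → SW at lon 20°, lat 60°.
Cell spans 20° lon × 10° lat. NE corner is SW corner plus one full cell.
latitude 70.0, longitude 40.0.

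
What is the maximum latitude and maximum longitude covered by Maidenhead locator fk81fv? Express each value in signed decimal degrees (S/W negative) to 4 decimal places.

Field F=5, K=10: +5·20° lon, +10·10° lat → SW at lon -80°, lat 10°.
Square 8, 1: +8·2° lon, +1·1° lat → SW at lon -64°, lat 11°.
Subsquare f=5, v=21: +5·0.0833333° lon, +21·0.0416667° lat → SW at lon -63.5833°, lat 11.875°.
Cell spans 0.0833333° lon × 0.0416667° lat. NE corner is SW corner plus one full cell.
latitude 11.9167, longitude -63.5000.

11.9167, -63.5000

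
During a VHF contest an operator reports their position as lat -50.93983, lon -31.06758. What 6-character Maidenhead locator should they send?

HD49lb

Shift to the Maidenhead origin (180°W, 90°S): lon 148.9324, lat 39.0602.
Field (20°×10°, letters A–R): lon ⌊148.9324/20⌋ = 7 → H; lat ⌊39.0602/10⌋ = 3 → D.
Square (2°×1°, digits 0–9): lon ⌊8.9324/2⌋ = 4; lat ⌊9.0602/1⌋ = 9.
Subsquare (5′×2.5′, letters a–x): lon ⌊0.9324/0.0833333⌋ = 11 → l; lat ⌊0.0602/0.0416667⌋ = 1 → b.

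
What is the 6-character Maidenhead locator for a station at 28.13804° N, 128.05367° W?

CL58xd

Shift to the Maidenhead origin (180°W, 90°S): lon 51.9463, lat 118.1380.
Field (20°×10°, letters A–R): 51.9463/20 → 2 → C, 118.1380/10 → 11 → L; chars CL.
Square (2°×1°, digits 0–9): 11.9463/2 → 5, 8.1380/1 → 8; chars 58.
Subsquare (5′×2.5′, letters a–x): 1.9463/0.0833333 → 23 → x, 0.1380/0.0416667 → 3 → d; chars xd.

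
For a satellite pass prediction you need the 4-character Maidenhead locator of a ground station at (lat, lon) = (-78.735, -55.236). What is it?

GB21

Shift to the Maidenhead origin (180°W, 90°S): lon 124.76, lat 11.27.
Field: 124.76/20 → 6 → G, 11.27/10 → 1 → B; chars GB.
Square: 4.76/2 → 2, 1.27/1 → 1; chars 21.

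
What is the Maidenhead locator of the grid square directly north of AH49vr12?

Latitude extended square 2; +1 → 3.
The longitude characters are unchanged.

AH49vr13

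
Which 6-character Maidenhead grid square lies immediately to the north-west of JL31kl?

Longitude subsquare k = 10; −1 → 9 = j.
Latitude subsquare l = 11; +1 → 12 = m.

JL31jm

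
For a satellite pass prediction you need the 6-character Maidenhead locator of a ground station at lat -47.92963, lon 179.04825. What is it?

Offset from 180°W / 90°S: lon 359.0482°, lat 42.0704°.
Field: lon ⌊359.0482/20⌋ = 17 → R; lat ⌊42.0704/10⌋ = 4 → E.
Square: lon ⌊19.0482/2⌋ = 9; lat ⌊2.0704/1⌋ = 2.
Subsquare: lon ⌊1.0482/0.0833333⌋ = 12 → m; lat ⌊0.0704/0.0416667⌋ = 1 → b.

RE92mb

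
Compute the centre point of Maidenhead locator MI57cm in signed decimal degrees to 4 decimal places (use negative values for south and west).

-2.4792, 70.2083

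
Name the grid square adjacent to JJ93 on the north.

Latitude square 3; +1 → 4.
The longitude characters are unchanged.

JJ94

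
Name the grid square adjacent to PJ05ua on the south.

PJ04ux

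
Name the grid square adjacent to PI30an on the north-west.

Longitude subsquare a = 0; −1 → -1, wraps to 23 = x, carry into square.
Longitude square 3; −1 → 2.
Latitude subsquare n = 13; +1 → 14 = o.

PI20xo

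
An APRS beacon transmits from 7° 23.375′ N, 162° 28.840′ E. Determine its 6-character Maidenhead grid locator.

RJ17fj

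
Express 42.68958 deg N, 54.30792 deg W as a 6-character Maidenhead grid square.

Shift to the Maidenhead origin (180°W, 90°S): lon 125.6921, lat 132.6896.
Field (20°×10°, letters A–R): 125.6921/20 → 6 → G, 132.6896/10 → 13 → N; chars GN.
Square (2°×1°, digits 0–9): 5.6921/2 → 2, 2.6896/1 → 2; chars 22.
Subsquare (5′×2.5′, letters a–x): 1.6921/0.0833333 → 20 → u, 0.6896/0.0416667 → 16 → q; chars uq.

GN22uq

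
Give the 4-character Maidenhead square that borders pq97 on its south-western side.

PQ86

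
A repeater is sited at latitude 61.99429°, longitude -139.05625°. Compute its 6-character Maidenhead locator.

Shift to the Maidenhead origin (180°W, 90°S): lon 40.9437, lat 151.9943.
Field (20°×10°, letters A–R): 40.9437/20 → 2 → C, 151.9943/10 → 15 → P; chars CP.
Square (2°×1°, digits 0–9): 0.9437/2 → 0, 1.9943/1 → 1; chars 01.
Subsquare (5′×2.5′, letters a–x): 0.9437/0.0833333 → 11 → l, 0.9943/0.0416667 → 23 → x; chars lx.

CP01lx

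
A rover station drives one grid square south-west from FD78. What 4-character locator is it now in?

FD67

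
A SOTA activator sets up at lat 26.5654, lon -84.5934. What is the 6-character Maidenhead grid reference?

EL76qn

Add 180° to longitude and 90° to latitude: 95.4066, 116.5654.
Field: lon ⌊95.4066/20⌋ = 4 → E; lat ⌊116.5654/10⌋ = 11 → L.
Square: lon ⌊15.4066/2⌋ = 7; lat ⌊6.5654/1⌋ = 6.
Subsquare: lon ⌊1.4066/0.0833333⌋ = 16 → q; lat ⌊0.5654/0.0416667⌋ = 13 → n.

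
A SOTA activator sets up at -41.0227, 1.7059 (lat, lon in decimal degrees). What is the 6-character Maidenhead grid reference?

JE08ux

Add 180° to longitude and 90° to latitude: 181.7059, 48.9773.
Field (20°×10°, letters A–R): 181.7059/20 → 9 → J, 48.9773/10 → 4 → E; chars JE.
Square (2°×1°, digits 0–9): 1.7059/2 → 0, 8.9773/1 → 8; chars 08.
Subsquare (5′×2.5′, letters a–x): 1.7059/0.0833333 → 20 → u, 0.9773/0.0416667 → 23 → x; chars ux.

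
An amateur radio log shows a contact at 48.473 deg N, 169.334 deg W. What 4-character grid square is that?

Offset from 180°W / 90°S: lon 10.67°, lat 138.47°.
Field (20°×10°, letters A–R): lon ⌊10.67/20⌋ = 0 → A; lat ⌊138.47/10⌋ = 13 → N.
Square (2°×1°, digits 0–9): lon ⌊10.67/2⌋ = 5; lat ⌊8.47/1⌋ = 8.

AN58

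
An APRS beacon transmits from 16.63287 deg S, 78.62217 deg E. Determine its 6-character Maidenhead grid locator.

Shift to the Maidenhead origin (180°W, 90°S): lon 258.6222, lat 73.3671.
Field (20°×10°, letters A–R): 258.6222/20 → 12 → M, 73.3671/10 → 7 → H; chars MH.
Square (2°×1°, digits 0–9): 18.6222/2 → 9, 3.3671/1 → 3; chars 93.
Subsquare (5′×2.5′, letters a–x): 0.6222/0.0833333 → 7 → h, 0.3671/0.0416667 → 8 → i; chars hi.

MH93hi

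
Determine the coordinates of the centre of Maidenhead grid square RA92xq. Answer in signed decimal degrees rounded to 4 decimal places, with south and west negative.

Field R=17, A=0: +17·20° lon, +0·10° lat → SW at lon 160°, lat -90°.
Square 9, 2: +9·2° lon, +2·1° lat → SW at lon 178°, lat -88°.
Subsquare x=23, q=16: +23·0.0833333° lon, +16·0.0416667° lat → SW at lon 179.917°, lat -87.3333°.
Cell spans 0.0833333° lon × 0.0416667° lat. Centre is SW corner plus half of each.
latitude -87.3125, longitude 179.9583.

-87.3125, 179.9583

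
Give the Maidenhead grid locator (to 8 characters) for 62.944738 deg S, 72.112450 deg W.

FC37wb63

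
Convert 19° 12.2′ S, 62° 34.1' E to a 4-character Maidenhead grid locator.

MH10

Shift to the Maidenhead origin (180°W, 90°S): lon 242.57, lat 70.80.
Field: lon ⌊242.57/20⌋ = 12 → M; lat ⌊70.80/10⌋ = 7 → H.
Square: lon ⌊2.57/2⌋ = 1; lat ⌊0.80/1⌋ = 0.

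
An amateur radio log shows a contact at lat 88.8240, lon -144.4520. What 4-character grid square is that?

Shift to the Maidenhead origin (180°W, 90°S): lon 35.55, lat 178.82.
Field: 35.55/20 → 1 → B, 178.82/10 → 17 → R; chars BR.
Square: 15.55/2 → 7, 8.82/1 → 8; chars 78.

BR78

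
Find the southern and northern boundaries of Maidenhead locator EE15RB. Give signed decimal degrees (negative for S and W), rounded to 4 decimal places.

-44.9583, -44.9167

Field E=4, E=4: +4·20° lon, +4·10° lat → SW at lon -100°, lat -50°.
Square 1, 5: +1·2° lon, +5·1° lat → SW at lon -98°, lat -45°.
Subsquare r=17, b=1: +17·0.0833333° lon, +1·0.0416667° lat → SW at lon -96.5833°, lat -44.9583°.
Cell spans 0.0833333° lon × 0.0416667° lat.
south -44.9583, north -44.9167.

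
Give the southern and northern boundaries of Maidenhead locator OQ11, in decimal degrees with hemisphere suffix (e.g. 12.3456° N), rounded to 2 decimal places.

71.00° N, 72.00° N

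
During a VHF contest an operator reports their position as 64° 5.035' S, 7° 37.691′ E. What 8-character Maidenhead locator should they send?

Add 180° to longitude and 90° to latitude: 187.62818, 25.91608.
Field: 187.62818/20 → 9 → J, 25.91608/10 → 2 → C; chars JC.
Square: 7.62818/2 → 3, 5.91608/1 → 5; chars 35.
Subsquare: 1.62818/0.0833333 → 19 → t, 0.91608/0.0416667 → 21 → v; chars tv.
Extended square: 0.04485/0.00833333 → 5, 0.04108/0.00416667 → 9; chars 59.

JC35tv59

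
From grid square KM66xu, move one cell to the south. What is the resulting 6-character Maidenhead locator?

KM66xt

Latitude subsquare u = 20; −1 → 19 = t.
The longitude characters are unchanged.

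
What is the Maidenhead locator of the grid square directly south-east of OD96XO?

PD06an

Longitude subsquare x = 23; +1 → 24, wraps to 0 = a, carry into square.
Longitude square 9; +1 → 10, wraps to 0, carry into field.
Longitude field O = 14; +1 → 15 = P.
Latitude subsquare o = 14; −1 → 13 = n.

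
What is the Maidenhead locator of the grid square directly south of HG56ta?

HG55tx

Latitude subsquare a = 0; −1 → -1, wraps to 23 = x, carry into square.
Latitude square 6; −1 → 5.
The longitude characters are unchanged.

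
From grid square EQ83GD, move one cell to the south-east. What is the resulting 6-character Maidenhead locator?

EQ83hc

Longitude subsquare g = 6; +1 → 7 = h.
Latitude subsquare d = 3; −1 → 2 = c.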